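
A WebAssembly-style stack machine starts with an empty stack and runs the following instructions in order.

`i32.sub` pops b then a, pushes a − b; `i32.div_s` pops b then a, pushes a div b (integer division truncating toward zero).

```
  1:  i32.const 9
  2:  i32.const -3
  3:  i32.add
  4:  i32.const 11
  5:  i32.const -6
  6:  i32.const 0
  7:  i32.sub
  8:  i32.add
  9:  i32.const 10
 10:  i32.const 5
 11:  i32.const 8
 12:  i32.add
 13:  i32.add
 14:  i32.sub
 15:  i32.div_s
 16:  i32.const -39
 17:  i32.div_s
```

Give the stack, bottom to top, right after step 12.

[6, 5, 10, 13]

i32.const 9   9
i32.const -3  9 -3
i32.add       6
i32.const 11  6 11
i32.const -6  6 11 -6
i32.const 0   6 11 -6 0
i32.sub       6 11 -6
i32.add       6 5
i32.const 10  6 5 10
i32.const 5   6 5 10 5
i32.const 8   6 5 10 5 8
i32.add       6 5 10 13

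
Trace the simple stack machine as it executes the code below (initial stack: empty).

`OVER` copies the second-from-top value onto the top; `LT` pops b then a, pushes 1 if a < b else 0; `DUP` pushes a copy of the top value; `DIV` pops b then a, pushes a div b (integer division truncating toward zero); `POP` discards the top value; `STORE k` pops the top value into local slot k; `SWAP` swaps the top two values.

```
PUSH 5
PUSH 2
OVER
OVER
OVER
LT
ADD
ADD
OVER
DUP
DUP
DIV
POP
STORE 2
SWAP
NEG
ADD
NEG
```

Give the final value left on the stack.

PUSH 5  : 5
PUSH 2  : 5 2
OVER    : 5 2 5
OVER    : 5 2 5 2
OVER    : 5 2 5 2 5
LT      : 5 2 5 1
ADD     : 5 2 6
ADD     : 5 8
OVER    : 5 8 5
DUP     : 5 8 5 5
DUP     : 5 8 5 5 5
DIV     : 5 8 5 1
POP     : 5 8 5
STORE 2 : 5 8
SWAP    : 8 5
NEG     : 8 -5
ADD     : 3
NEG     : -3

-3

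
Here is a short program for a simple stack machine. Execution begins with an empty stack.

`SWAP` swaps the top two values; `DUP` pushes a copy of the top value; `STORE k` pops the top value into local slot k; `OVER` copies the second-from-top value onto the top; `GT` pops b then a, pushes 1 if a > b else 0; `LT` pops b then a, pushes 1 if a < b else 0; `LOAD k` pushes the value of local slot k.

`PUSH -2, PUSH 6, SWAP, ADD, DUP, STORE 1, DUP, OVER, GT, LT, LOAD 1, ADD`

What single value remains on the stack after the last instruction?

PUSH -2 : [-2]
PUSH 6  : [-2, 6]
SWAP    : [6, -2]
ADD     : [4]
DUP     : [4, 4]
STORE 1 : [4]
DUP     : [4, 4]
OVER    : [4, 4, 4]
GT      : [4, 0]
LT      : [0]
LOAD 1  : [0, 4]
ADD     : [4]

4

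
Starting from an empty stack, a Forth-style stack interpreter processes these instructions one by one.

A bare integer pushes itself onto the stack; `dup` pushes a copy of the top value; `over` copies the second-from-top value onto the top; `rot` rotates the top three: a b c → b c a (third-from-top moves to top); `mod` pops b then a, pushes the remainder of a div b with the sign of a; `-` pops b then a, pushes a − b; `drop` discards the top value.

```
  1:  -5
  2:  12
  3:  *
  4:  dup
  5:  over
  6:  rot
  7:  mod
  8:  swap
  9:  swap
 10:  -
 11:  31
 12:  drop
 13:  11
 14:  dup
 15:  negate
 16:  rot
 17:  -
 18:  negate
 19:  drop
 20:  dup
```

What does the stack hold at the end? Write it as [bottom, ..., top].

[11, 11]

-5     -> -5
12     -> -5 12
*      -> -60
dup    -> -60 -60
over   -> -60 -60 -60
rot    -> -60 -60 -60
mod    -> -60 0
swap   -> 0 -60
swap   -> -60 0
-      -> -60
31     -> -60 31
drop   -> -60
11     -> -60 11
dup    -> -60 11 11
negate -> -60 11 -11
rot    -> 11 -11 -60
-      -> 11 49
negate -> 11 -49
drop   -> 11
dup    -> 11 11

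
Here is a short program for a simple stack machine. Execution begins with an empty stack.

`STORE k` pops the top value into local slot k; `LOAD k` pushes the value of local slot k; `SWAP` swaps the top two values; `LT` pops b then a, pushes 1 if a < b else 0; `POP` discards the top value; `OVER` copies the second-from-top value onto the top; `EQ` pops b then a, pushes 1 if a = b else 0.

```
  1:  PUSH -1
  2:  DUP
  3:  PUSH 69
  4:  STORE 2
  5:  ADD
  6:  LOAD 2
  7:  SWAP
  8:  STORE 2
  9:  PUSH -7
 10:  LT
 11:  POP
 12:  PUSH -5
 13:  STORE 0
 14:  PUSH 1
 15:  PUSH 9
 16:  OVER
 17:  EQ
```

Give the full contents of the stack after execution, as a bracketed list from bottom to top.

[1, 0]

PUSH -1 : -1
DUP     : -1 -1
PUSH 69 : -1 -1 69
STORE 2 : -1 -1
ADD     : -2
LOAD 2  : -2 69
SWAP    : 69 -2
STORE 2 : 69
PUSH -7 : 69 -7
LT      : 0
POP     : (empty)
PUSH -5 : -5
STORE 0 : (empty)
PUSH 1  : 1
PUSH 9  : 1 9
OVER    : 1 9 1
EQ      : 1 0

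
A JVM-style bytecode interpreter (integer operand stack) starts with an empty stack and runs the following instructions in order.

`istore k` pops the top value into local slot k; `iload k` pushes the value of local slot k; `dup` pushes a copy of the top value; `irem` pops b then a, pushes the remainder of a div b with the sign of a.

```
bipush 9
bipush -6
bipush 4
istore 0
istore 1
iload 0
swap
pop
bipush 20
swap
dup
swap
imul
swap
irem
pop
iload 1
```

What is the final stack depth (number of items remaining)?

bipush 9  -> 9
bipush -6 -> 9 -6
bipush 4  -> 9 -6 4
istore 0  -> 9 -6
istore 1  -> 9
iload 0   -> 9 4
swap      -> 4 9
pop       -> 4
bipush 20 -> 4 20
swap      -> 20 4
dup       -> 20 4 4
swap      -> 20 4 4
imul      -> 20 16
swap      -> 16 20
irem      -> 16
pop       -> (empty)
iload 1   -> -6

1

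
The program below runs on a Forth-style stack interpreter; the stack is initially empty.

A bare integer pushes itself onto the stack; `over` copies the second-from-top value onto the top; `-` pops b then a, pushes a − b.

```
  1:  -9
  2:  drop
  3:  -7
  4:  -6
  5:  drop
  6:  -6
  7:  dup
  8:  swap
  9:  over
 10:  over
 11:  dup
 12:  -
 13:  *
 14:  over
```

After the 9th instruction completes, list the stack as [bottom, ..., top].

-9    [-9]
drop  []
-7    [-7]
-6    [-7, -6]
drop  [-7]
-6    [-7, -6]
dup   [-7, -6, -6]
swap  [-7, -6, -6]
over  [-7, -6, -6, -6]

[-7, -6, -6, -6]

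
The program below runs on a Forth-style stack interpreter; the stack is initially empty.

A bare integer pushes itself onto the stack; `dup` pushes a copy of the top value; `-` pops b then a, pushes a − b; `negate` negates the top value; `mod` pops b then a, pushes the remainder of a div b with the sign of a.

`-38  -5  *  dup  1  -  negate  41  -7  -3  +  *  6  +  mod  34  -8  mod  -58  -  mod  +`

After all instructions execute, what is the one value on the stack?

-38    -> -38
-5     -> -38 -5
*      -> 190
dup    -> 190 190
1      -> 190 190 1
-      -> 190 189
negate -> 190 -189
41     -> 190 -189 41
-7     -> 190 -189 41 -7
-3     -> 190 -189 41 -7 -3
+      -> 190 -189 41 -10
*      -> 190 -189 -410
6      -> 190 -189 -410 6
+      -> 190 -189 -404
mod    -> 190 -189
34     -> 190 -189 34
-8     -> 190 -189 34 -8
mod    -> 190 -189 2
-58    -> 190 -189 2 -58
-      -> 190 -189 60
mod    -> 190 -9
+      -> 181

181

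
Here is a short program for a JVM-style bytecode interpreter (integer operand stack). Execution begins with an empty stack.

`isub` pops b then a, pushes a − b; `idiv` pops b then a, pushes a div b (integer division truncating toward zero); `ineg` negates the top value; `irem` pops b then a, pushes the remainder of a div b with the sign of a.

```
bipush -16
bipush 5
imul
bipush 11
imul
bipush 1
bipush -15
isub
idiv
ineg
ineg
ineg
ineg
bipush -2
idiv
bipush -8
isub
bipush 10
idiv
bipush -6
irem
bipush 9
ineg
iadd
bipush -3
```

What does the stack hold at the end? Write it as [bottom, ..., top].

[-6, -3]

bipush -16 -> -16
bipush 5   -> -16 5
imul       -> -80
bipush 11  -> -80 11
imul       -> -880
bipush 1   -> -880 1
bipush -15 -> -880 1 -15
isub       -> -880 16
idiv       -> -55
ineg       -> 55
ineg       -> -55
ineg       -> 55
ineg       -> -55
bipush -2  -> -55 -2
idiv       -> 27
bipush -8  -> 27 -8
isub       -> 35
bipush 10  -> 35 10
idiv       -> 3
bipush -6  -> 3 -6
irem       -> 3
bipush 9   -> 3 9
ineg       -> 3 -9
iadd       -> -6
bipush -3  -> -6 -3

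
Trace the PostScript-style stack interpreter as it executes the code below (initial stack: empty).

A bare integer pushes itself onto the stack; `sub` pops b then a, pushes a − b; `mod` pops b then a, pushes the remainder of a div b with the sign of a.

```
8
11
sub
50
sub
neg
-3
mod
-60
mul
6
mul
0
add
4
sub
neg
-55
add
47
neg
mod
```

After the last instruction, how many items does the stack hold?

8    [8]
11   [8, 11]
sub  [-3]
50   [-3, 50]
sub  [-53]
neg  [53]
-3   [53, -3]
mod  [2]
-60  [2, -60]
mul  [-120]
6    [-120, 6]
mul  [-720]
0    [-720, 0]
add  [-720]
4    [-720, 4]
sub  [-724]
neg  [724]
-55  [724, -55]
add  [669]
47   [669, 47]
neg  [669, -47]
mod  [11]

1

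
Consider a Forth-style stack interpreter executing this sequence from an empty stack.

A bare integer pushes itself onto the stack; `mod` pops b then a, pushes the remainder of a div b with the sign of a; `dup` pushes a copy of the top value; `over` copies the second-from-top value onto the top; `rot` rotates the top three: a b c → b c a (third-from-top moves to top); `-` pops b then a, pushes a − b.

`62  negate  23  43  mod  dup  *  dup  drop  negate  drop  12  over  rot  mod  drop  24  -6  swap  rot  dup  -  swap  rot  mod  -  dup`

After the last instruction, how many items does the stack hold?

62     : 62
negate : -62
23     : -62 23
43     : -62 23 43
mod    : -62 23
dup    : -62 23 23
*      : -62 529
dup    : -62 529 529
drop   : -62 529
negate : -62 -529
drop   : -62
12     : -62 12
over   : -62 12 -62
rot    : 12 -62 -62
mod    : 12 0
drop   : 12
24     : 12 24
-6     : 12 24 -6
swap   : 12 -6 24
rot    : -6 24 12
dup    : -6 24 12 12
-      : -6 24 0
swap   : -6 0 24
rot    : 0 24 -6
mod    : 0 0
-      : 0
dup    : 0 0

2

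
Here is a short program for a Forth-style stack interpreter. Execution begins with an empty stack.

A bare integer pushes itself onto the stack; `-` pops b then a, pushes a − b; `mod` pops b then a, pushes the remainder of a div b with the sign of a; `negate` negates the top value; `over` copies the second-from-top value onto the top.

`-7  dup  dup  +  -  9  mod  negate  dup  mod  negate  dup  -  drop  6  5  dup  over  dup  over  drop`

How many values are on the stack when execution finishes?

-7     -> [-7]
dup    -> [-7, -7]
dup    -> [-7, -7, -7]
+      -> [-7, -14]
-      -> [7]
9      -> [7, 9]
mod    -> [7]
negate -> [-7]
dup    -> [-7, -7]
mod    -> [0]
negate -> [0]
dup    -> [0, 0]
-      -> [0]
drop   -> []
6      -> [6]
5      -> [6, 5]
dup    -> [6, 5, 5]
over   -> [6, 5, 5, 5]
dup    -> [6, 5, 5, 5, 5]
over   -> [6, 5, 5, 5, 5, 5]
drop   -> [6, 5, 5, 5, 5]

5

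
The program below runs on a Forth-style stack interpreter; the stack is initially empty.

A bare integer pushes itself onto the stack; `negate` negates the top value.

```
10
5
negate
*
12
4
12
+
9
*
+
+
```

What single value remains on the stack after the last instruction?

10     : [10]
5      : [10, 5]
negate : [10, -5]
*      : [-50]
12     : [-50, 12]
4      : [-50, 12, 4]
12     : [-50, 12, 4, 12]
+      : [-50, 12, 16]
9      : [-50, 12, 16, 9]
*      : [-50, 12, 144]
+      : [-50, 156]
+      : [106]

106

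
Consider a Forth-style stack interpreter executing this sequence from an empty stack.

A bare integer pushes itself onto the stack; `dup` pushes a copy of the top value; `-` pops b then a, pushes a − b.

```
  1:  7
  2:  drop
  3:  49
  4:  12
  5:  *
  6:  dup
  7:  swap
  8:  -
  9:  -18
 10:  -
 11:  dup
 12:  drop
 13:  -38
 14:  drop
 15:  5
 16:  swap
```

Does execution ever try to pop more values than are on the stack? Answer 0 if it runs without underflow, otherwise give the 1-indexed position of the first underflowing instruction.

0

7    : [7]
drop : []
49   : [49]
12   : [49, 12]
*    : [588]
dup  : [588, 588]
swap : [588, 588]
-    : [0]
-18  : [0, -18]
-    : [18]
dup  : [18, 18]
drop : [18]
-38  : [18, -38]
drop : [18]
5    : [18, 5]
swap : [5, 18]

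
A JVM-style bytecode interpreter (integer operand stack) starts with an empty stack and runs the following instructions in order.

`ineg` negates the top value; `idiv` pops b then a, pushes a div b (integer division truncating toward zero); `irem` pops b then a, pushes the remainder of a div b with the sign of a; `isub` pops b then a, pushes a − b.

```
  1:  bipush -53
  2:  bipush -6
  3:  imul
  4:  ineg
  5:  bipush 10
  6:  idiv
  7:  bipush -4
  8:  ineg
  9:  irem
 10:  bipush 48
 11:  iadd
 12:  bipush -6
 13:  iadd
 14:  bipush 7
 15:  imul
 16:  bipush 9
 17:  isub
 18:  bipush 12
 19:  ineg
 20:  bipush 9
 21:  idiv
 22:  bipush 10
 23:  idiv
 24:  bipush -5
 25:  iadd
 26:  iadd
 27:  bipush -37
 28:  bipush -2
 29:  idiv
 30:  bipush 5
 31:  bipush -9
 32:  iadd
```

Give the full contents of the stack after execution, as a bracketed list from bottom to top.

bipush -53  [-53]
bipush -6   [-53, -6]
imul        [318]
ineg        [-318]
bipush 10   [-318, 10]
idiv        [-31]
bipush -4   [-31, -4]
ineg        [-31, 4]
irem        [-3]
bipush 48   [-3, 48]
iadd        [45]
bipush -6   [45, -6]
iadd        [39]
bipush 7    [39, 7]
imul        [273]
bipush 9    [273, 9]
isub        [264]
bipush 12   [264, 12]
ineg        [264, -12]
bipush 9    [264, -12, 9]
idiv        [264, -1]
bipush 10   [264, -1, 10]
idiv        [264, 0]
bipush -5   [264, 0, -5]
iadd        [264, -5]
iadd        [259]
bipush -37  [259, -37]
bipush -2   [259, -37, -2]
idiv        [259, 18]
bipush 5    [259, 18, 5]
bipush -9   [259, 18, 5, -9]
iadd        [259, 18, -4]

[259, 18, -4]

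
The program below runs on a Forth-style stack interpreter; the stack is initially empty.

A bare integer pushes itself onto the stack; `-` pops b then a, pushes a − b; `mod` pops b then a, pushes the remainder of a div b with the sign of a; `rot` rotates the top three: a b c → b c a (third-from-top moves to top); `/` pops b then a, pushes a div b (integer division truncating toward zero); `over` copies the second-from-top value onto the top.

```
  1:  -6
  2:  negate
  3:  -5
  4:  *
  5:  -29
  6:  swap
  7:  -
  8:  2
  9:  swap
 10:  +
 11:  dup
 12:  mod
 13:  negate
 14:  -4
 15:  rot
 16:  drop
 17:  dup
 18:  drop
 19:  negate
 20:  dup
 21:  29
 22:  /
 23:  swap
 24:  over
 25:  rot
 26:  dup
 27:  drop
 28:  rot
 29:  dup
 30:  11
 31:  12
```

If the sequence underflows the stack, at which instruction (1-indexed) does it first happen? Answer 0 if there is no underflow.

15

-6     : -6
negate : 6
-5     : 6 -5
*      : -30
-29    : -30 -29
swap   : -29 -30
-      : 1
2      : 1 2
swap   : 2 1
+      : 3
dup    : 3 3
mod    : 0
negate : 0
-4     : 0 -4
rot  — needs 3 operands, stack has 2 → underflow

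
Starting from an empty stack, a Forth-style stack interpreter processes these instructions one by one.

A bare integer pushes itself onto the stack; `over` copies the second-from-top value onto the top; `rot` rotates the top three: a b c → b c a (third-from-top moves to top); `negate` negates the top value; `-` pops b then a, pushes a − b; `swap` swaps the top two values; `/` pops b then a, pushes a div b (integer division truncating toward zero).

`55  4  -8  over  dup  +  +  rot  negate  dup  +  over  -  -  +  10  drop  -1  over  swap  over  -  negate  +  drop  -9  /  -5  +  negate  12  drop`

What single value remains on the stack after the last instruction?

55      55
4       55 4
-8      55 4 -8
over    55 4 -8 4
dup     55 4 -8 4 4
+       55 4 -8 8
+       55 4 0
rot     4 0 55
negate  4 0 -55
dup     4 0 -55 -55
+       4 0 -110
over    4 0 -110 0
-       4 0 -110
-       4 110
+       114
10      114 10
drop    114
-1      114 -1
over    114 -1 114
swap    114 114 -1
over    114 114 -1 114
-       114 114 -115
negate  114 114 115
+       114 229
drop    114
-9      114 -9
/       -12
-5      -12 -5
+       -17
negate  17
12      17 12
drop    17

17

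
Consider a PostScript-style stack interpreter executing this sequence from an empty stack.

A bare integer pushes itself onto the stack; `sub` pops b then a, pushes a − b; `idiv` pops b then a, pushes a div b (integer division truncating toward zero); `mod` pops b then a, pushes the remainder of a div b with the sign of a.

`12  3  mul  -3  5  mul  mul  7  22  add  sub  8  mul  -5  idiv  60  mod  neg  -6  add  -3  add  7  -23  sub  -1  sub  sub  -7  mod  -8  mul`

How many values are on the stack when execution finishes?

12    12
3     12 3
mul   36
-3    36 -3
5     36 -3 5
mul   36 -15
mul   -540
7     -540 7
22    -540 7 22
add   -540 29
sub   -569
8     -569 8
mul   -4552
-5    -4552 -5
idiv  910
60    910 60
mod   10
neg   -10
-6    -10 -6
add   -16
-3    -16 -3
add   -19
7     -19 7
-23   -19 7 -23
sub   -19 30
-1    -19 30 -1
sub   -19 31
sub   -50
-7    -50 -7
mod   -1
-8    -1 -8
mul   8

1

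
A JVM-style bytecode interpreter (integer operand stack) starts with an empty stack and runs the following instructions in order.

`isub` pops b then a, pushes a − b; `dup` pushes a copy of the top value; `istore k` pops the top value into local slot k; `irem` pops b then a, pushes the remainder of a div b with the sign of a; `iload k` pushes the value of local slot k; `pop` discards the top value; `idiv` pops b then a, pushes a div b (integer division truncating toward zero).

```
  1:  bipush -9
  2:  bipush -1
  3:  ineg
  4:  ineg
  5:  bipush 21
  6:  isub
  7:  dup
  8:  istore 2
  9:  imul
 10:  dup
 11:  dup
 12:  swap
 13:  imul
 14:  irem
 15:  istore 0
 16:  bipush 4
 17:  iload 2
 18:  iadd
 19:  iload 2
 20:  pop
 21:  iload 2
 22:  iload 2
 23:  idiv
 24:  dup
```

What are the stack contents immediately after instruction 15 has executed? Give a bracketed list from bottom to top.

[]

bipush -9  [-9]
bipush -1  [-9, -1]
ineg       [-9, 1]
ineg       [-9, -1]
bipush 21  [-9, -1, 21]
isub       [-9, -22]
dup        [-9, -22, -22]
istore 2   [-9, -22]
imul       [198]
dup        [198, 198]
dup        [198, 198, 198]
swap       [198, 198, 198]
imul       [198, 39204]
irem       [198]
istore 0   []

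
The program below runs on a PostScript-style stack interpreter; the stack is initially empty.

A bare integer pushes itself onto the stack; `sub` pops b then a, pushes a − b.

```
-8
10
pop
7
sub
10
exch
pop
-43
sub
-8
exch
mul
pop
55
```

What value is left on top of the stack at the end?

55

-8   -> -8
10   -> -8 10
pop  -> -8
7    -> -8 7
sub  -> -15
10   -> -15 10
exch -> 10 -15
pop  -> 10
-43  -> 10 -43
sub  -> 53
-8   -> 53 -8
exch -> -8 53
mul  -> -424
pop  -> (empty)
55   -> 55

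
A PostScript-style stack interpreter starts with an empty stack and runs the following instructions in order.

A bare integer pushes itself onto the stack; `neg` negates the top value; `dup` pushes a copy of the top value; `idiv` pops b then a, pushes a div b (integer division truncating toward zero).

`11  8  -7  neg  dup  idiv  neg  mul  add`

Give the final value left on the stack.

11   → 11
8    → 11 8
-7   → 11 8 -7
neg  → 11 8 7
dup  → 11 8 7 7
idiv → 11 8 1
neg  → 11 8 -1
mul  → 11 -8
add  → 3

3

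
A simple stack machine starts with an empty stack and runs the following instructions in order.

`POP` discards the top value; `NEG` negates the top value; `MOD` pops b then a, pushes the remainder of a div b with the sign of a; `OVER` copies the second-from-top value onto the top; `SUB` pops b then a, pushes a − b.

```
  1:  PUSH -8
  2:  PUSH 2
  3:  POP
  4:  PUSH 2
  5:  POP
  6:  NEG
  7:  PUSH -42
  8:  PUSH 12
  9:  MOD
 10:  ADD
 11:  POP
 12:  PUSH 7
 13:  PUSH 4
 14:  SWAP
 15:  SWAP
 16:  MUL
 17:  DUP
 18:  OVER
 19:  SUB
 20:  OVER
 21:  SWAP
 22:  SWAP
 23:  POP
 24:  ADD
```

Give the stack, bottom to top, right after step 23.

PUSH -8  → -8
PUSH 2   → -8 2
POP      → -8
PUSH 2   → -8 2
POP      → -8
NEG      → 8
PUSH -42 → 8 -42
PUSH 12  → 8 -42 12
MOD      → 8 -6
ADD      → 2
POP      → (empty)
PUSH 7   → 7
PUSH 4   → 7 4
SWAP     → 4 7
SWAP     → 7 4
MUL      → 28
DUP      → 28 28
OVER     → 28 28 28
SUB      → 28 0
OVER     → 28 0 28
SWAP     → 28 28 0
SWAP     → 28 0 28
POP      → 28 0

[28, 0]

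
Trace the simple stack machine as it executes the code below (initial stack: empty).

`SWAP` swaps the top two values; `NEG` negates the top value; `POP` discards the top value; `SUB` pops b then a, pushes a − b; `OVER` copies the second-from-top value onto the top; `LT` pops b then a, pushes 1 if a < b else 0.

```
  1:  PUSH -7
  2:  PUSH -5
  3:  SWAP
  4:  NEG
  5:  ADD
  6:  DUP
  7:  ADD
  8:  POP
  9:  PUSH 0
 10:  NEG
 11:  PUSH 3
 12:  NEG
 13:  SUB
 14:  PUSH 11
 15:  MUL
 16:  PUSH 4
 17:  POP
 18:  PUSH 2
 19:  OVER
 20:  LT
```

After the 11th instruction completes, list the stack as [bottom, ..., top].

[0, 3]

PUSH -7 : [-7]
PUSH -5 : [-7, -5]
SWAP    : [-5, -7]
NEG     : [-5, 7]
ADD     : [2]
DUP     : [2, 2]
ADD     : [4]
POP     : []
PUSH 0  : [0]
NEG     : [0]
PUSH 3  : [0, 3]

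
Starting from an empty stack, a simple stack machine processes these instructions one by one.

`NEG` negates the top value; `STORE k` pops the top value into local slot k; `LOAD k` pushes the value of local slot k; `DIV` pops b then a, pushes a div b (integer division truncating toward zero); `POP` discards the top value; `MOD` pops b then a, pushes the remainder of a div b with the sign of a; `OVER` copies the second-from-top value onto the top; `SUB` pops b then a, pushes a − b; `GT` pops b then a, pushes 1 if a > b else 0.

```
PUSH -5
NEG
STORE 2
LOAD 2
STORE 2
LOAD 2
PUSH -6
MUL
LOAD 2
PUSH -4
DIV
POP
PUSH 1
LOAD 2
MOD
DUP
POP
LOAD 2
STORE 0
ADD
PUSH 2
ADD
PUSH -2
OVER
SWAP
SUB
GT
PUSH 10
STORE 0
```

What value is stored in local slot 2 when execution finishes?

5

PUSH -5  [-5]
NEG      [5]
STORE 2  []
LOAD 2   [5]
STORE 2  []
LOAD 2   [5]
PUSH -6  [5, -6]
MUL      [-30]
LOAD 2   [-30, 5]
PUSH -4  [-30, 5, -4]
DIV      [-30, -1]
POP      [-30]
PUSH 1   [-30, 1]
LOAD 2   [-30, 1, 5]
MOD      [-30, 1]
DUP      [-30, 1, 1]
POP      [-30, 1]
LOAD 2   [-30, 1, 5]
STORE 0  [-30, 1]
ADD      [-29]
PUSH 2   [-29, 2]
ADD      [-27]
PUSH -2  [-27, -2]
OVER     [-27, -2, -27]
SWAP     [-27, -27, -2]
SUB      [-27, -25]
GT       [0]
PUSH 10  [0, 10]
STORE 0  [0]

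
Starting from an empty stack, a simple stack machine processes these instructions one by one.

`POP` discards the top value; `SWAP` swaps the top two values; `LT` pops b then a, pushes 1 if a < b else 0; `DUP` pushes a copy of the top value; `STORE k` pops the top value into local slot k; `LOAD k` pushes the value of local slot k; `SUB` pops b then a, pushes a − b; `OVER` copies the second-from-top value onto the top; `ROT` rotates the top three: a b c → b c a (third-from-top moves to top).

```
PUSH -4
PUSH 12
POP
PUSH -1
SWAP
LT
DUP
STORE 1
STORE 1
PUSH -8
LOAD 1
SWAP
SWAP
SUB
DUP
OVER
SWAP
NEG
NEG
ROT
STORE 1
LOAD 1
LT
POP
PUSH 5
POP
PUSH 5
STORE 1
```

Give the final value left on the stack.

-8

PUSH -4 -> [-4]
PUSH 12 -> [-4, 12]
POP     -> [-4]
PUSH -1 -> [-4, -1]
SWAP    -> [-1, -4]
LT      -> [0]
DUP     -> [0, 0]
STORE 1 -> [0]
STORE 1 -> []
PUSH -8 -> [-8]
LOAD 1  -> [-8, 0]
SWAP    -> [0, -8]
SWAP    -> [-8, 0]
SUB     -> [-8]
DUP     -> [-8, -8]
OVER    -> [-8, -8, -8]
SWAP    -> [-8, -8, -8]
NEG     -> [-8, -8, 8]
NEG     -> [-8, -8, -8]
ROT     -> [-8, -8, -8]
STORE 1 -> [-8, -8]
LOAD 1  -> [-8, -8, -8]
LT      -> [-8, 0]
POP     -> [-8]
PUSH 5  -> [-8, 5]
POP     -> [-8]
PUSH 5  -> [-8, 5]
STORE 1 -> [-8]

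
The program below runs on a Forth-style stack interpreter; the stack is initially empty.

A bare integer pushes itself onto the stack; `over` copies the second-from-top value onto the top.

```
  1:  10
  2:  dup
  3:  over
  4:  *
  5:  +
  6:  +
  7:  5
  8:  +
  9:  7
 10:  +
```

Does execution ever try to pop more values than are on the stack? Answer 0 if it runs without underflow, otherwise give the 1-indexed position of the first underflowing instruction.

6

10   -> 10
dup  -> 10 10
over -> 10 10 10
*    -> 10 100
+    -> 110
+  — needs 2 operands, stack has 1 → underflow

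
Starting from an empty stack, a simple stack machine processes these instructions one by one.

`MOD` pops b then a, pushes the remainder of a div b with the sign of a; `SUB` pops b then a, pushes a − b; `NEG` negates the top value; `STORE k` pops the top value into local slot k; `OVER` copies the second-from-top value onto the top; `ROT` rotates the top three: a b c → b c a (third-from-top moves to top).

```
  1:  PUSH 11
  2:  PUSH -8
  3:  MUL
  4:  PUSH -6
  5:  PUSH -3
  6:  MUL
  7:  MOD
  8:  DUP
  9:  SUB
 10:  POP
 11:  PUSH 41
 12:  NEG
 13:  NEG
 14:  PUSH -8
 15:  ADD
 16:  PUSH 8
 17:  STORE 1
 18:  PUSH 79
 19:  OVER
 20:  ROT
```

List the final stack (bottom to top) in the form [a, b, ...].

[79, 33, 33]

PUSH 11 → 11
PUSH -8 → 11 -8
MUL     → -88
PUSH -6 → -88 -6
PUSH -3 → -88 -6 -3
MUL     → -88 18
MOD     → -16
DUP     → -16 -16
SUB     → 0
POP     → (empty)
PUSH 41 → 41
NEG     → -41
NEG     → 41
PUSH -8 → 41 -8
ADD     → 33
PUSH 8  → 33 8
STORE 1 → 33
PUSH 79 → 33 79
OVER    → 33 79 33
ROT     → 79 33 33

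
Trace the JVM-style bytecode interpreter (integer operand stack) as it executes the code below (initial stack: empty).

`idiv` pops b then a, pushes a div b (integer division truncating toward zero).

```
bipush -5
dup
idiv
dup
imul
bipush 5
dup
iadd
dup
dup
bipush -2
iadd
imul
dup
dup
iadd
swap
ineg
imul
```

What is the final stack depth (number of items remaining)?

3

bipush -5 : -5
dup       : -5 -5
idiv      : 1
dup       : 1 1
imul      : 1
bipush 5  : 1 5
dup       : 1 5 5
iadd      : 1 10
dup       : 1 10 10
dup       : 1 10 10 10
bipush -2 : 1 10 10 10 -2
iadd      : 1 10 10 8
imul      : 1 10 80
dup       : 1 10 80 80
dup       : 1 10 80 80 80
iadd      : 1 10 80 160
swap      : 1 10 160 80
ineg      : 1 10 160 -80
imul      : 1 10 -12800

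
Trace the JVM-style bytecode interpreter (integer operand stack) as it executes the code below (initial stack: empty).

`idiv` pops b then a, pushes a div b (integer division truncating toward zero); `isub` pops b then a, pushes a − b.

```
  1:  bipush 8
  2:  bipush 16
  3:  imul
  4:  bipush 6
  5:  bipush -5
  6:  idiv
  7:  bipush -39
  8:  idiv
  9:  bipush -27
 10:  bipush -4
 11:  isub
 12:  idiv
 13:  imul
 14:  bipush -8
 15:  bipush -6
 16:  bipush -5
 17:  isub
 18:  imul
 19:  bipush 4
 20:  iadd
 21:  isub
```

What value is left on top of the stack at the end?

-12

bipush 8   : 8
bipush 16  : 8 16
imul       : 128
bipush 6   : 128 6
bipush -5  : 128 6 -5
idiv       : 128 -1
bipush -39 : 128 -1 -39
idiv       : 128 0
bipush -27 : 128 0 -27
bipush -4  : 128 0 -27 -4
isub       : 128 0 -23
idiv       : 128 0
imul       : 0
bipush -8  : 0 -8
bipush -6  : 0 -8 -6
bipush -5  : 0 -8 -6 -5
isub       : 0 -8 -1
imul       : 0 8
bipush 4   : 0 8 4
iadd       : 0 12
isub       : -12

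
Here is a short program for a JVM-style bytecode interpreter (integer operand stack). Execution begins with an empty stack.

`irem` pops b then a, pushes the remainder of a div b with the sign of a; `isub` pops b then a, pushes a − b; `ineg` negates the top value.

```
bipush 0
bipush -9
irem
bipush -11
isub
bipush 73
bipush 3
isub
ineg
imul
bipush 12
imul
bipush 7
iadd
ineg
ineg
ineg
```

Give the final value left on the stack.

9233

bipush 0    [0]
bipush -9   [0, -9]
irem        [0]
bipush -11  [0, -11]
isub        [11]
bipush 73   [11, 73]
bipush 3    [11, 73, 3]
isub        [11, 70]
ineg        [11, -70]
imul        [-770]
bipush 12   [-770, 12]
imul        [-9240]
bipush 7    [-9240, 7]
iadd        [-9233]
ineg        [9233]
ineg        [-9233]
ineg        [9233]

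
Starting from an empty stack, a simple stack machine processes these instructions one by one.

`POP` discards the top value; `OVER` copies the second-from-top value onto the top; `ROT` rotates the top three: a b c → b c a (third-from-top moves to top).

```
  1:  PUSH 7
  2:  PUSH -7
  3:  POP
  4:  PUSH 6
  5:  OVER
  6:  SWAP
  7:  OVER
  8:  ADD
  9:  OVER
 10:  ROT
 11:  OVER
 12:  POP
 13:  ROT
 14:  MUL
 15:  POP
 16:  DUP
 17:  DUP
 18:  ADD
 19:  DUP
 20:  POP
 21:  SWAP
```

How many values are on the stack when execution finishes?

3

PUSH 7  -> [7]
PUSH -7 -> [7, -7]
POP     -> [7]
PUSH 6  -> [7, 6]
OVER    -> [7, 6, 7]
SWAP    -> [7, 7, 6]
OVER    -> [7, 7, 6, 7]
ADD     -> [7, 7, 13]
OVER    -> [7, 7, 13, 7]
ROT     -> [7, 13, 7, 7]
OVER    -> [7, 13, 7, 7, 7]
POP     -> [7, 13, 7, 7]
ROT     -> [7, 7, 7, 13]
MUL     -> [7, 7, 91]
POP     -> [7, 7]
DUP     -> [7, 7, 7]
DUP     -> [7, 7, 7, 7]
ADD     -> [7, 7, 14]
DUP     -> [7, 7, 14, 14]
POP     -> [7, 7, 14]
SWAP    -> [7, 14, 7]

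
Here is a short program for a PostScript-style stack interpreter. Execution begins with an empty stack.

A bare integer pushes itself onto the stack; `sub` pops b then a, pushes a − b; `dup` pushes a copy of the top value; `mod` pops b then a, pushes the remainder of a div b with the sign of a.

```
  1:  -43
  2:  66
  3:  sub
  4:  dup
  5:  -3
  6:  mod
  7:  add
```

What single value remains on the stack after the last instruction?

-43 : [-43]
66  : [-43, 66]
sub : [-109]
dup : [-109, -109]
-3  : [-109, -109, -3]
mod : [-109, -1]
add : [-110]

-110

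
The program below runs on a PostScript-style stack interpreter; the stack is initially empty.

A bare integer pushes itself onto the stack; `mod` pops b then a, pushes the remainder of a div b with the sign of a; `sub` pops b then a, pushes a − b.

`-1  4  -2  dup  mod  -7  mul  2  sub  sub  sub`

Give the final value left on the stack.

-7

-1  : -1
4   : -1 4
-2  : -1 4 -2
dup : -1 4 -2 -2
mod : -1 4 0
-7  : -1 4 0 -7
mul : -1 4 0
2   : -1 4 0 2
sub : -1 4 -2
sub : -1 6
sub : -7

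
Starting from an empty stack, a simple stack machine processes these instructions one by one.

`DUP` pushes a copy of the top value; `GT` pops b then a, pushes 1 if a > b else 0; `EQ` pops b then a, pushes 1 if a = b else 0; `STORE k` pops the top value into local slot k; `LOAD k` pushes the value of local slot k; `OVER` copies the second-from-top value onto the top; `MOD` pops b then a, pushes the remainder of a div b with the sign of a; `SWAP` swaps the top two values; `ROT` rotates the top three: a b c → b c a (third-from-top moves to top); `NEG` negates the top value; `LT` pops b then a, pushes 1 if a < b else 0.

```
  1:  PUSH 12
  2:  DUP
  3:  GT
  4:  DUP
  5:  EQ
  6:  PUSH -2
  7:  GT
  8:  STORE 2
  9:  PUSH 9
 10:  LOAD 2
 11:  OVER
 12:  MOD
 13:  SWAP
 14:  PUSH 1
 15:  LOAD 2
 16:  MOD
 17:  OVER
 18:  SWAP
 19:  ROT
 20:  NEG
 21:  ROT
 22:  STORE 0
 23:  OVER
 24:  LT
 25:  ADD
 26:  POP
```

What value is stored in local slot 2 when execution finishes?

PUSH 12  12
DUP      12 12
GT       0
DUP      0 0
EQ       1
PUSH -2  1 -2
GT       1
STORE 2  (empty)
PUSH 9   9
LOAD 2   9 1
OVER     9 1 9
MOD      9 1
SWAP     1 9
PUSH 1   1 9 1
LOAD 2   1 9 1 1
MOD      1 9 0
OVER     1 9 0 9
SWAP     1 9 9 0
ROT      1 9 0 9
NEG      1 9 0 -9
ROT      1 0 -9 9
STORE 0  1 0 -9
OVER     1 0 -9 0
LT       1 0 1
ADD      1 1
POP      1

1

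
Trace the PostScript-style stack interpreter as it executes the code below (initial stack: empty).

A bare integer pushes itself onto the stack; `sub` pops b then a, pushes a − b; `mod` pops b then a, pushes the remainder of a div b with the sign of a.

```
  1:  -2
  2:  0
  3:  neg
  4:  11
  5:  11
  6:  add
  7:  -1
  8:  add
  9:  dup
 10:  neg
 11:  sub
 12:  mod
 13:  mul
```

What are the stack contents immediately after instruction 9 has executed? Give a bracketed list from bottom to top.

-2  : [-2]
0   : [-2, 0]
neg : [-2, 0]
11  : [-2, 0, 11]
11  : [-2, 0, 11, 11]
add : [-2, 0, 22]
-1  : [-2, 0, 22, -1]
add : [-2, 0, 21]
dup : [-2, 0, 21, 21]

[-2, 0, 21, 21]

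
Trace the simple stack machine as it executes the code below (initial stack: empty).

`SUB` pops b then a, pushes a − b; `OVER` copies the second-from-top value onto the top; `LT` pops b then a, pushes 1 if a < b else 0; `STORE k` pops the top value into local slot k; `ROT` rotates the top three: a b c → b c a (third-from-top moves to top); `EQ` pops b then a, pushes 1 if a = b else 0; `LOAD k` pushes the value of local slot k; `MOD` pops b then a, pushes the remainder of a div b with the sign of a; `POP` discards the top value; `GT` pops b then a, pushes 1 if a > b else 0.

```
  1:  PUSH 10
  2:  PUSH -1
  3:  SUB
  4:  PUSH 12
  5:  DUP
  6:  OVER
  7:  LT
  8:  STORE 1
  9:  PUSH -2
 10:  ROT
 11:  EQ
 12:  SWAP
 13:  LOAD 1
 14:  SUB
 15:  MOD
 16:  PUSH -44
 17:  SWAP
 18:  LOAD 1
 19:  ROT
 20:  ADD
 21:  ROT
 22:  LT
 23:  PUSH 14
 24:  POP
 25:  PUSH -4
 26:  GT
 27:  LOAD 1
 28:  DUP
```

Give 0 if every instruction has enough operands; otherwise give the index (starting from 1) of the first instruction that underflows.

21

PUSH 10  : [10]
PUSH -1  : [10, -1]
SUB      : [11]
PUSH 12  : [11, 12]
DUP      : [11, 12, 12]
OVER     : [11, 12, 12, 12]
LT       : [11, 12, 0]
STORE 1  : [11, 12]
PUSH -2  : [11, 12, -2]
ROT      : [12, -2, 11]
EQ       : [12, 0]
SWAP     : [0, 12]
LOAD 1   : [0, 12, 0]
SUB      : [0, 12]
MOD      : [0]
PUSH -44 : [0, -44]
SWAP     : [-44, 0]
LOAD 1   : [-44, 0, 0]
ROT      : [0, 0, -44]
ADD      : [0, -44]
ROT  — needs 3 operands, stack has 2 → underflow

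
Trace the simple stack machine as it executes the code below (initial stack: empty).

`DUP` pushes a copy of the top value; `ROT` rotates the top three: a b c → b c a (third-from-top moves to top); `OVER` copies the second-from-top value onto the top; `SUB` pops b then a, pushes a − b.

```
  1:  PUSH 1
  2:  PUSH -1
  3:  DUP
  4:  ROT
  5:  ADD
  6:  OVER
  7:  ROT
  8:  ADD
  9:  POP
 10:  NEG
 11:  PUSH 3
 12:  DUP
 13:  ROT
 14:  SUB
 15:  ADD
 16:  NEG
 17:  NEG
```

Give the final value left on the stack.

PUSH 1  : 1
PUSH -1 : 1 -1
DUP     : 1 -1 -1
ROT     : -1 -1 1
ADD     : -1 0
OVER    : -1 0 -1
ROT     : 0 -1 -1
ADD     : 0 -2
POP     : 0
NEG     : 0
PUSH 3  : 0 3
DUP     : 0 3 3
ROT     : 3 3 0
SUB     : 3 3
ADD     : 6
NEG     : -6
NEG     : 6

6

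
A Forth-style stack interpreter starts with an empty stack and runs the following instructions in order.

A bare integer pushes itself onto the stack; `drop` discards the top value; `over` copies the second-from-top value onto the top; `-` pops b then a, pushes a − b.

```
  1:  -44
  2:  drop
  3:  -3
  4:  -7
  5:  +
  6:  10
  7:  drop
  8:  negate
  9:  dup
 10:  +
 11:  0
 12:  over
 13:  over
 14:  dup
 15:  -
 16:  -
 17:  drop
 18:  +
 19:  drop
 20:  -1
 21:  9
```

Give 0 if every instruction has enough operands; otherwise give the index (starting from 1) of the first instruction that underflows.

-44    -> -44
drop   -> (empty)
-3     -> -3
-7     -> -3 -7
+      -> -10
10     -> -10 10
drop   -> -10
negate -> 10
dup    -> 10 10
+      -> 20
0      -> 20 0
over   -> 20 0 20
over   -> 20 0 20 0
dup    -> 20 0 20 0 0
-      -> 20 0 20 0
-      -> 20 0 20
drop   -> 20 0
+      -> 20
drop   -> (empty)
-1     -> -1
9      -> -1 9

0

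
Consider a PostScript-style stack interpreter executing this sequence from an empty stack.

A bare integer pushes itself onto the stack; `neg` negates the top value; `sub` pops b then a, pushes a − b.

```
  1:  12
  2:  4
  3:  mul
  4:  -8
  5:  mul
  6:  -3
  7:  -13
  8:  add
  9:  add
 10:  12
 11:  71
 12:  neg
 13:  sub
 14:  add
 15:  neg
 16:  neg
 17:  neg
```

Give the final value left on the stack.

317

12  -> [12]
4   -> [12, 4]
mul -> [48]
-8  -> [48, -8]
mul -> [-384]
-3  -> [-384, -3]
-13 -> [-384, -3, -13]
add -> [-384, -16]
add -> [-400]
12  -> [-400, 12]
71  -> [-400, 12, 71]
neg -> [-400, 12, -71]
sub -> [-400, 83]
add -> [-317]
neg -> [317]
neg -> [-317]
neg -> [317]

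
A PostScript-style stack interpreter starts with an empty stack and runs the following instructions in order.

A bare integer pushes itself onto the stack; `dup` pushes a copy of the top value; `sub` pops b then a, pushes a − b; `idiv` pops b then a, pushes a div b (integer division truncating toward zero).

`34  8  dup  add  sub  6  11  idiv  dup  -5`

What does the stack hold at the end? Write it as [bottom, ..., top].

[18, 0, 0, -5]

34    [34]
8     [34, 8]
dup   [34, 8, 8]
add   [34, 16]
sub   [18]
6     [18, 6]
11    [18, 6, 11]
idiv  [18, 0]
dup   [18, 0, 0]
-5    [18, 0, 0, -5]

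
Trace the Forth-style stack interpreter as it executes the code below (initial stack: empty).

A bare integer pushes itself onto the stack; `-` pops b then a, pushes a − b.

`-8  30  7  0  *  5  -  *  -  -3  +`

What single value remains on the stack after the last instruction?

-8 : [-8]
30 : [-8, 30]
7  : [-8, 30, 7]
0  : [-8, 30, 7, 0]
*  : [-8, 30, 0]
5  : [-8, 30, 0, 5]
-  : [-8, 30, -5]
*  : [-8, -150]
-  : [142]
-3 : [142, -3]
+  : [139]

139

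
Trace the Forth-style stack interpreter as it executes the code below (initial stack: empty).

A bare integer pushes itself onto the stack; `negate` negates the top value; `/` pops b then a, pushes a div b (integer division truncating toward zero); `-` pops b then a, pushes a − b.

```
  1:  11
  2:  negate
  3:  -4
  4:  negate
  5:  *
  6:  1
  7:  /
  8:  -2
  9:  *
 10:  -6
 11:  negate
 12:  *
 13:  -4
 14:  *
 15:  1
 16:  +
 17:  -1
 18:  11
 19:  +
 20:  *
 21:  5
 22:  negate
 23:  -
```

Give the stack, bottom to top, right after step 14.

[-2112]

11      [11]
negate  [-11]
-4      [-11, -4]
negate  [-11, 4]
*       [-44]
1       [-44, 1]
/       [-44]
-2      [-44, -2]
*       [88]
-6      [88, -6]
negate  [88, 6]
*       [528]
-4      [528, -4]
*       [-2112]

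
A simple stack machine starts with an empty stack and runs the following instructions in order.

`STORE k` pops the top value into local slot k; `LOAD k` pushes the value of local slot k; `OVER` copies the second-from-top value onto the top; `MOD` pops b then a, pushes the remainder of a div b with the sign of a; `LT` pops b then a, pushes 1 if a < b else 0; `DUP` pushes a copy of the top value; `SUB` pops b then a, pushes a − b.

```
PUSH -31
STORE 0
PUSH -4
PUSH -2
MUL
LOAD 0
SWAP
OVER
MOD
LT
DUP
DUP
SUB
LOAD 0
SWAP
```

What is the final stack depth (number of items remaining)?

PUSH -31  [-31]
STORE 0   []
PUSH -4   [-4]
PUSH -2   [-4, -2]
MUL       [8]
LOAD 0    [8, -31]
SWAP      [-31, 8]
OVER      [-31, 8, -31]
MOD       [-31, 8]
LT        [1]
DUP       [1, 1]
DUP       [1, 1, 1]
SUB       [1, 0]
LOAD 0    [1, 0, -31]
SWAP      [1, -31, 0]

3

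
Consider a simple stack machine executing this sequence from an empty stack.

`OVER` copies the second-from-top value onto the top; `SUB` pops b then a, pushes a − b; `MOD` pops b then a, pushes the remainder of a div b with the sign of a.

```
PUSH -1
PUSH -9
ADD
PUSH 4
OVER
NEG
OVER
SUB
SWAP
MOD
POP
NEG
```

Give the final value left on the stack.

PUSH -1  -1
PUSH -9  -1 -9
ADD      -10
PUSH 4   -10 4
OVER     -10 4 -10
NEG      -10 4 10
OVER     -10 4 10 4
SUB      -10 4 6
SWAP     -10 6 4
MOD      -10 2
POP      -10
NEG      10

10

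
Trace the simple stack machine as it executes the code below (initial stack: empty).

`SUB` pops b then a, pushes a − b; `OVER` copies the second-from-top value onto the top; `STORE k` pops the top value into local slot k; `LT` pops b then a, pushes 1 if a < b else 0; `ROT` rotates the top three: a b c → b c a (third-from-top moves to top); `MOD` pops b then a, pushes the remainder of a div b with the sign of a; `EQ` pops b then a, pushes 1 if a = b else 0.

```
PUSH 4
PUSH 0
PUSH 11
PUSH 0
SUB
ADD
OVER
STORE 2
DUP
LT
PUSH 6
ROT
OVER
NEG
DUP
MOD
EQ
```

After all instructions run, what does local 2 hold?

4

PUSH 4  : [4]
PUSH 0  : [4, 0]
PUSH 11 : [4, 0, 11]
PUSH 0  : [4, 0, 11, 0]
SUB     : [4, 0, 11]
ADD     : [4, 11]
OVER    : [4, 11, 4]
STORE 2 : [4, 11]
DUP     : [4, 11, 11]
LT      : [4, 0]
PUSH 6  : [4, 0, 6]
ROT     : [0, 6, 4]
OVER    : [0, 6, 4, 6]
NEG     : [0, 6, 4, -6]
DUP     : [0, 6, 4, -6, -6]
MOD     : [0, 6, 4, 0]
EQ      : [0, 6, 0]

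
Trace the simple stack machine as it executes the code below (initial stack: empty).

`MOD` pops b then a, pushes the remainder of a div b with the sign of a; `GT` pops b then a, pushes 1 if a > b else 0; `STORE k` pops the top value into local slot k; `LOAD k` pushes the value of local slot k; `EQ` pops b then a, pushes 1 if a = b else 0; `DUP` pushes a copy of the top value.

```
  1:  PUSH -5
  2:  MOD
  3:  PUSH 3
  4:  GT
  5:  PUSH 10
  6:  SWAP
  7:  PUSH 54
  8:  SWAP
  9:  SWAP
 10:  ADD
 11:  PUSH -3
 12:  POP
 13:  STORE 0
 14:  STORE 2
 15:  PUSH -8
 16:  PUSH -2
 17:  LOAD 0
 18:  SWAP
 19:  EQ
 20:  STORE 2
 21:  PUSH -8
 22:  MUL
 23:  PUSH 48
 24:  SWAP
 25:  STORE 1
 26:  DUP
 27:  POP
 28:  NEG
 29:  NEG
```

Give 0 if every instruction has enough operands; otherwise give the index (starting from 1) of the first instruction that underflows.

PUSH -5  [-5]
MOD  — needs 2 operands, stack has 1 → underflow

2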